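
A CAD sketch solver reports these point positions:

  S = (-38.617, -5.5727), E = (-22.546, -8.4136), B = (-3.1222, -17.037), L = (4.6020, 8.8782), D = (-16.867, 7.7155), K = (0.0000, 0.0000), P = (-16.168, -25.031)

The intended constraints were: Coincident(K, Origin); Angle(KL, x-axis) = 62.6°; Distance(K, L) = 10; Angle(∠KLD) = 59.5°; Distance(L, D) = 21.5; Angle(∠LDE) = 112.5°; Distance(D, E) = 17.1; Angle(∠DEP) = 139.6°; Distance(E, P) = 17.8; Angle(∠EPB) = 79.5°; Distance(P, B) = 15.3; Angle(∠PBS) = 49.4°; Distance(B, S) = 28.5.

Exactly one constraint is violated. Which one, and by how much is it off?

Distance(B, S) = 28.5 — off by 8.80.

K = (0.00, 0.00) ✓; KL at 62.60° ✓; |KL| = 10.00 ✓; ∠KLD = 59.50° ✓; |LD| = 21.50 ✓; ∠LDE = 112.5° ✓; |DE| = 17.10 ✓; ∠DEP = 139.6° ✓; |EP| = 17.80 ✓; ∠EPB = 79.50° ✓; |PB| = 15.30 ✓; ∠PBS = 49.40° ✓; |BS| = 37.30 ✗.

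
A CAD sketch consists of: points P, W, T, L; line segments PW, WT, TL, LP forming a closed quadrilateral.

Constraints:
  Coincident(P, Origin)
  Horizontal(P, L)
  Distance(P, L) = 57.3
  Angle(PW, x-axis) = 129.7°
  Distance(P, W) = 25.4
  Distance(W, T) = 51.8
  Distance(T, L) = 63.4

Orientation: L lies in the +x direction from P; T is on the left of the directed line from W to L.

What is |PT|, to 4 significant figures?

58.10

Checks: |WT| = 51.80 ✓; |TL| = 63.40 ✓.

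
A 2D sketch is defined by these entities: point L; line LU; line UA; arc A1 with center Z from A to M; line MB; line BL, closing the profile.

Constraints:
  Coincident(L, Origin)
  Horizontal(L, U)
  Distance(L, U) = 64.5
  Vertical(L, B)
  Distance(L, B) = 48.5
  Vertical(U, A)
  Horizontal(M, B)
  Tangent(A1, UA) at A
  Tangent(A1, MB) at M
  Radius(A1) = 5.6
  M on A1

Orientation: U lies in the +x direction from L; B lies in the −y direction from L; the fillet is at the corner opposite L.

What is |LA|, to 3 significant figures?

77.5

The virtual corner opposite L is at (64.5, -48.5). Since A1 is tangent to UA there, ZA ⟂ UA and tangency of A1 to MB means the radius ZM is perpendicular to MB, with radius 5.6, so the center Z sits 5.6 in from both sides at Z = (58.9, -42.9). That places the tangent points at A = (64.5, -42.9) on UA and M = (58.9, -48.5) on MB. Then |LA| = |A − L| = 77.5.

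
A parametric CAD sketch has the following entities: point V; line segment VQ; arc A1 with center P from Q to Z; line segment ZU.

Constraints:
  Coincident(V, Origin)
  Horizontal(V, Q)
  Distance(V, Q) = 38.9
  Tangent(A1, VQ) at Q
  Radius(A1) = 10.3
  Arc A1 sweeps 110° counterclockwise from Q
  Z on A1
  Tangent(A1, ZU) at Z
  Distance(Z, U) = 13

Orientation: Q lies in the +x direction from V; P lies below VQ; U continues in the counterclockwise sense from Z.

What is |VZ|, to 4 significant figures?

32.33

Tangency of A1 to VQ means the radius PQ is perpendicular to VQ, so P = Q + (0, -10.3) = (38.90, -10.30). On A1, Q sits at bearing 90° from P; a 110° counterclockwise sweep puts Z at bearing 200°, so Z = P + 10.3·(cos 200°, sin 200°) = (29.22, -13.82). Then |VZ| = |Z − V| = 32.33.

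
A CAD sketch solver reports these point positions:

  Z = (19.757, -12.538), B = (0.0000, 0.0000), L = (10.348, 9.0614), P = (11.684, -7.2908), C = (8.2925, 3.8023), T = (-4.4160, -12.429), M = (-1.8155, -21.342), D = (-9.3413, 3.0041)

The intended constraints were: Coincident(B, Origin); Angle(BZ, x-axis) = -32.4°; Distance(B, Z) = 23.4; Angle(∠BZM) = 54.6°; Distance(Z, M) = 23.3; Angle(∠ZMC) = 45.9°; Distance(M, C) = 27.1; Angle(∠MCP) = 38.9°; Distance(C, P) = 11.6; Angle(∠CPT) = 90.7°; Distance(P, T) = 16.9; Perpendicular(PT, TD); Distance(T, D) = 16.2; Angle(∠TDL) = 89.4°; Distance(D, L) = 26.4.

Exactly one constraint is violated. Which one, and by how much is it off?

Distance(D, L) = 26.4 — off by 5.80.

B = (0.00, 0.00) ✓; BZ at -32.40° ✓; |BZ| = 23.40 ✓; ∠BZM = 54.60° ✓; |ZM| = 23.30 ✓; ∠ZMC = 45.90° ✓; |MC| = 27.10 ✓; ∠MCP = 38.90° ✓; |CP| = 11.60 ✓; ∠CPT = 90.70° ✓; |PT| = 16.90 ✓; ∠(PT, TD) = 90.00° ✓; |TD| = 16.20 ✓; ∠TDL = 89.40° ✓; |DL| = 20.60 ✗.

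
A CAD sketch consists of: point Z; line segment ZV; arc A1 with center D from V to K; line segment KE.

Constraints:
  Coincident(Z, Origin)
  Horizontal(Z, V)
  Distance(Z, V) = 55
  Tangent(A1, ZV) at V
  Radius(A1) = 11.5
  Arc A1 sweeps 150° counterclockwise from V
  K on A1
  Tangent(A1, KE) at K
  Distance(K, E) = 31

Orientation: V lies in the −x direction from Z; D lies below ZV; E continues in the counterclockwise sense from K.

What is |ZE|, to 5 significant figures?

50.154

Z is at the origin; ZV is horizontal with |ZV| = 55.0 and V on the −x side, so V = (-55.000, 0.0000). A1 meets ZV tangentially, so DV is at right angles to ZV, so D = V + (0, -11.5) = (-55.000, -11.500). On A1, V sits at bearing 90° from D; a 150° counterclockwise sweep puts K at bearing 240°, so K = D + 11.5·(cos 240°, sin 240°) = (-60.750, -21.459). The tangent condition forces DK to be normal to KE, so KE runs along (−sin 240°, cos 240°); with |KE| = 31.0, E = (-33.903, -36.959). Then |ZE| = |E − Z| = 50.154.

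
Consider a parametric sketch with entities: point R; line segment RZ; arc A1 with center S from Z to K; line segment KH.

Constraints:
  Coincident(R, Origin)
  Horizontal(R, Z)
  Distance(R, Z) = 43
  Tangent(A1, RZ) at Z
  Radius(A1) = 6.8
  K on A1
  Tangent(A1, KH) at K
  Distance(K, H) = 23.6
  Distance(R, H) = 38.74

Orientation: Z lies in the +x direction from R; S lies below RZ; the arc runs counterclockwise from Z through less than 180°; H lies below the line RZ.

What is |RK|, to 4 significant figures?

36.90

Checks: R.y = 0.00, Z.y = 0.00 ✓; |SK| = 6.800 ✓; ∠(SK, KH) = 90.00° ✓; |KH| = 23.60 ✓; |RH| = 38.74 ✓.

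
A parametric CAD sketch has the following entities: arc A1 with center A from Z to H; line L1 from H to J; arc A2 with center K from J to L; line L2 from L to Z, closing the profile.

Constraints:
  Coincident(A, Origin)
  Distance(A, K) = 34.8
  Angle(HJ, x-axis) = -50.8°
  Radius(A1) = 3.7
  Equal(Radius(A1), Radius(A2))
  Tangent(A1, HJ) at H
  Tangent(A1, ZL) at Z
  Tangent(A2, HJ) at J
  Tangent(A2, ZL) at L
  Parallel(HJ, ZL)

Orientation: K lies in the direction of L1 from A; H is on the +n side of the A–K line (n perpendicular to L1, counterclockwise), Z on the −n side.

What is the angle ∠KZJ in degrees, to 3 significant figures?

5.94°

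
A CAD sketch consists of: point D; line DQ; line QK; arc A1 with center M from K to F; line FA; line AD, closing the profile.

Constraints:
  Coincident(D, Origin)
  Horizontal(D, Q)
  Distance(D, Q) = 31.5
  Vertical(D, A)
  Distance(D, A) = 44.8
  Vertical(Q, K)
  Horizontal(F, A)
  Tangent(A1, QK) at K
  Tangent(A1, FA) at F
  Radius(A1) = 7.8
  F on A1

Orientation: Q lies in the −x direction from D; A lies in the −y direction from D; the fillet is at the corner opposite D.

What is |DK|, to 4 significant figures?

48.59

D is at the origin; D and Q share the same y with |DQ| = 31.5 and Q on the −x side, so Q = (-31.50, 0.000). DA is vertical with |DA| = 44.8 and A on the −y side, so A = (0.000, -44.80). The virtual corner opposite D is at (-31.50, -44.80). Since A1 is tangent to QK there, MK ⟂ QK and the tangent condition forces MF to be normal to FA, with radius 7.8, so the center M sits 7.8 in from both sides at M = (-23.70, -37.00). That places the tangent points at K = (-31.50, -37.00) on QK and F = (-23.70, -44.80) on FA. Then |DK| = |K − D| = 48.59.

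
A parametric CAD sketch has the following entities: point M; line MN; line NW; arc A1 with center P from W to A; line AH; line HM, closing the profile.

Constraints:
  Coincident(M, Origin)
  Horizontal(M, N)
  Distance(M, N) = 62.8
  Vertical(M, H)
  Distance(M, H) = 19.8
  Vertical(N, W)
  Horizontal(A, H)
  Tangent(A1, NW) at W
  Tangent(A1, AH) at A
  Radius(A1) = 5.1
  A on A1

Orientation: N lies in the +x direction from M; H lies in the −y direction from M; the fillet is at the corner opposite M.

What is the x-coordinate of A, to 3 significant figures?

57.7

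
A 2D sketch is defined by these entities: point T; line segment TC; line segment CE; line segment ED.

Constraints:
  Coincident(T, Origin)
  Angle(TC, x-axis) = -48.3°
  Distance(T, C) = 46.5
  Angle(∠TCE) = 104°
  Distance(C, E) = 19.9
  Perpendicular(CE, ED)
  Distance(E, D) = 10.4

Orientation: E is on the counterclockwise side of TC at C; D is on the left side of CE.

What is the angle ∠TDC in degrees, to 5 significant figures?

75.694°

∠TCE = 104.0°, so CE runs at -48.3° + (180° − 104.0°) = 27.700° from the x-axis; with |CE| = 19.9, E = C + 19.9·(cos 27.700°, sin 27.700°) = (48.553, -25.468). The perpendicularity gives ED at right angles to CE; with |ED| = 10.4 on the left of CE, D = E + 10.4·(-0.46484, 0.88539) = (43.718, -16.260). Then cos ∠TDC = DT·DC / (|DT||DC|), giving 75.694°.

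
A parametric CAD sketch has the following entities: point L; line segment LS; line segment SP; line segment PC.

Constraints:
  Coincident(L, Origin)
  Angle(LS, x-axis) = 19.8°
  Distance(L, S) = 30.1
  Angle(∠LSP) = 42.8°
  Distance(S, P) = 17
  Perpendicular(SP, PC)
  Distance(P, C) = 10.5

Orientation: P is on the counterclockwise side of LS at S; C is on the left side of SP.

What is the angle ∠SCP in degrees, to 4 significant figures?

58.30°

L is at the origin; LS runs at 19.8° with length 30.1, so S = 30.1·(cos 19.8°, sin 19.8°) = (28.32, 10.20). ∠LSP = 42.8°, so SP runs at 19.8° + (180° − 42.8°) = 157.0° from the x-axis; with |SP| = 17.0, P = S + 17.0·(cos 157.0°, sin 157.0°) = (12.67, 16.84). SP ⟂ PC; with |PC| = 10.5 on the left of SP, C = P + 10.5·(-0.3907, -0.9205) = (8.569, 7.173). Then cos ∠SCP = CS·CP / (|CS||CP|), giving 58.30°.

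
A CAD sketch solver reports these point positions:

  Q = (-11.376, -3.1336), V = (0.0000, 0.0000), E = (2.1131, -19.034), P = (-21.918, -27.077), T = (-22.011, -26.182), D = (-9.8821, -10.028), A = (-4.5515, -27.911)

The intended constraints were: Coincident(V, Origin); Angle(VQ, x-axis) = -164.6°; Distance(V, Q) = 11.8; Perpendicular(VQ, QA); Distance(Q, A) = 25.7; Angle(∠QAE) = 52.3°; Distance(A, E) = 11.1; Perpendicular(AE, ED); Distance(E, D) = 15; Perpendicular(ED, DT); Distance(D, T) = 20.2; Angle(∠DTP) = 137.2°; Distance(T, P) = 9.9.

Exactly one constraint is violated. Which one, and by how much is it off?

Distance(T, P) = 9.9 — off by 9.00.

V = (0.00, 0.00) ✓; VQ at -164.6° ✓; |VQ| = 11.80 ✓; ∠(VQ, QA) = 90.00° ✓; |QA| = 25.70 ✓; ∠QAE = 52.30° ✓; |AE| = 11.10 ✓; ∠(AE, ED) = 90.00° ✓; |ED| = 15.00 ✓; ∠(ED, DT) = 90.00° ✓; |DT| = 20.20 ✓; ∠DTP = 137.2° ✓; |TP| = 0.8998 ✗.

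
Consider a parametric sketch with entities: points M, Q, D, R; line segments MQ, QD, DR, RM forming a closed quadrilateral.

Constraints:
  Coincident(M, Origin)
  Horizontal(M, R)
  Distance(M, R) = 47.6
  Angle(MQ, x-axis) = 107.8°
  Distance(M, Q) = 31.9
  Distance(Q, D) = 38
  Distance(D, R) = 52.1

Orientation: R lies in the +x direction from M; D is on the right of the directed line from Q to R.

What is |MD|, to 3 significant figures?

8.23

Checks: |MR| = 47.60 ✓; |MQ| = 31.90 ✓; |QD| = 38.00 ✓; |DR| = 52.10 ✓.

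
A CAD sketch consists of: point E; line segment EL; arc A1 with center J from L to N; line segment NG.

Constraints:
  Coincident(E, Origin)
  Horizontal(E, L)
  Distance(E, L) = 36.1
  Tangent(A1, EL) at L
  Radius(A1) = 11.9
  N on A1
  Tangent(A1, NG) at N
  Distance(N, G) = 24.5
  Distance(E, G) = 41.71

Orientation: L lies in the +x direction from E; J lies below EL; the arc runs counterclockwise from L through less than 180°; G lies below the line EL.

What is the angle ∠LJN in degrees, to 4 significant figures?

85.20°

E is at the origin; E and L share the same y with |EL| = 36.1 and L on the +x side, so L = (36.10, 0.000). A1 meets EL tangentially, so JL is at right angles to EL, so J = L + (0, -11.9) = (36.10, -11.90). Since JN ⟂ NG (tangency), |JG| = √(11.9² + 24.5²) = 27.24 regardless of where N sits on A1. So G lies on both circle(E, 41.71) and circle(J, 27.24); the below-EL intersection is G = (22.19, -35.32). N is the foot of the tangent from G: N = (24.24, -10.90).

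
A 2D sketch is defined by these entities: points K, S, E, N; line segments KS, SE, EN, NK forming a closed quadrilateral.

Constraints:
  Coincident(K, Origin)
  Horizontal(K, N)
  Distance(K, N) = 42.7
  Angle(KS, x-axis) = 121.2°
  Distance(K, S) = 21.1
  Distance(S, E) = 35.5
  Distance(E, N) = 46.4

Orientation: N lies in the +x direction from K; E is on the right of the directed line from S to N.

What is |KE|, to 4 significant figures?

16.02

Checks: |SE| = 35.50 ✓; |EN| = 46.40 ✓.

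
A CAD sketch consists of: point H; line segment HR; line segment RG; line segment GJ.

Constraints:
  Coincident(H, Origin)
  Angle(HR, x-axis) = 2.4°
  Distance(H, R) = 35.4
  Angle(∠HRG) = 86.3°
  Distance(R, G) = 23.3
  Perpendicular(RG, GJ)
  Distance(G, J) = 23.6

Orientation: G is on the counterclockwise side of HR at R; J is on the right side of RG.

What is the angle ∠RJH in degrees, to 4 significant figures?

25.01°

H is at the origin; HR runs at 2.4° with length 35.4, so R = 35.4·(cos 2.4°, sin 2.4°) = (35.37, 1.482). ∠HRG = 86.3°, so RG runs at 2.4° + (180° − 86.3°) = 96.10° from the x-axis; with |RG| = 23.3, G = R + 23.3·(cos 96.10°, sin 96.10°) = (32.89, 24.65). RG ⟂ GJ; with |GJ| = 23.6 on the right of RG, J = G + 23.6·(0.9943, 0.1063) = (56.36, 27.16). Then cos ∠RJH = JR·JH / (|JR||JH|), giving 25.01°.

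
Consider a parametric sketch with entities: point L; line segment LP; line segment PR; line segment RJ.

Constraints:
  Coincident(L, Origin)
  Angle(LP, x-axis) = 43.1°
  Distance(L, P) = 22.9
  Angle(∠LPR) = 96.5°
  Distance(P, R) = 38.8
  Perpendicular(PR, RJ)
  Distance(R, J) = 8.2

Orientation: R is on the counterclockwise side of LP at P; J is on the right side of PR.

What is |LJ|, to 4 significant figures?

51.69

L is at the origin; LP runs at 43.1° with length 22.9, so P = 22.9·(cos 43.1°, sin 43.1°) = (16.72, 15.65). ∠LPR = 96.5°, so PR runs at 43.1° + (180° − 96.5°) = 126.6° from the x-axis; with |PR| = 38.8, R = P + 38.8·(cos 126.6°, sin 126.6°) = (-6.413, 46.80). PR ⟂ RJ; with |RJ| = 8.2 on the right of PR, J = R + 8.2·(0.8028, 0.5962) = (0.1703, 51.69). Then |LJ| = |J − L| = 51.69.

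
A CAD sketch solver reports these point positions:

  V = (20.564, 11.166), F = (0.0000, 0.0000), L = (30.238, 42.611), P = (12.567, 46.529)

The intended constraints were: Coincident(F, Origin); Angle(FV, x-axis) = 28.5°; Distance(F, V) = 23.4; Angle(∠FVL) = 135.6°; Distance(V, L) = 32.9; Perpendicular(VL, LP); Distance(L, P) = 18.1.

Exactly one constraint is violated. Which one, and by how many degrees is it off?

Perpendicular(VL, LP) — off by 4.60°.

F = (0.00, 0.00) ✓; FV at 28.50° ✓; |FV| = 23.40 ✓; ∠FVL = 135.6° ✓; |VL| = 32.90 ✓; ∠(VL, LP) = 94.60° ✗; |LP| = 18.10 ✓.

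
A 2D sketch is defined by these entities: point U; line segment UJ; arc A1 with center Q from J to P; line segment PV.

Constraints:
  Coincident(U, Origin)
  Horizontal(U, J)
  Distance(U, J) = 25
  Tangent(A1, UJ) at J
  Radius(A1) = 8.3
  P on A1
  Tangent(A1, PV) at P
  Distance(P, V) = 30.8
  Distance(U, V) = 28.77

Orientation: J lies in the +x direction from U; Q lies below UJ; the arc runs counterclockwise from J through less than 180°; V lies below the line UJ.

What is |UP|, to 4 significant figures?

18.54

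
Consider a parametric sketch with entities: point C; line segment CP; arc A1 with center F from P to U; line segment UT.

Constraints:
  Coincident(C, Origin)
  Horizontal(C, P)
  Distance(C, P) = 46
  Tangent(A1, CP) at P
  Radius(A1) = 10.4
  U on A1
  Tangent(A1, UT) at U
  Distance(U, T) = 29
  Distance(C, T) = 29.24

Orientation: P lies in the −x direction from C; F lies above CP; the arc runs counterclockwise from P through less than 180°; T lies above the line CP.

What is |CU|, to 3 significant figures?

38.9

C is at the origin; CP is horizontal with |CP| = 46.0 and P on the −x side, so P = (-46.0, 0.00). Tangency of A1 to CP means the radius FP is perpendicular to CP, so F = P + (0, 10.4) = (-46.0, 10.4). Since FU ⟂ UT (tangency), |FT| = √(10.4² + 29.0²) = 30.8 regardless of where U sits on A1. So T lies on both circle(C, 29.24) and circle(F, 30.8); the above-CP intersection is T = (-17.9, 23.1). U is the foot of the tangent from T: U = (-38.8, 2.93).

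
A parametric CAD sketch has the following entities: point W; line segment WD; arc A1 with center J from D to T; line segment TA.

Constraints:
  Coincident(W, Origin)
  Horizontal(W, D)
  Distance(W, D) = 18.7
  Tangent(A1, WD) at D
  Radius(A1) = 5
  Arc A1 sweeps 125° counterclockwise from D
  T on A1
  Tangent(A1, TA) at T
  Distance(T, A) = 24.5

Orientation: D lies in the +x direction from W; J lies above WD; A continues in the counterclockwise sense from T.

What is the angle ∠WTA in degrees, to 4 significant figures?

74.04°

W is at the origin; W and D share the same y with |WD| = 18.7 and D on the +x side, so D = (18.70, 0.000). Since A1 is tangent to WD there, JD ⟂ WD, so J = D + (0, 5) = (18.70, 5.000). On A1, D sits at bearing -90° from J; a 125° counterclockwise sweep puts T at bearing 35°, so T = J + 5.0·(cos 35°, sin 35°) = (22.80, 7.868). A1 meets TA tangentially, so JT is at right angles to TA, so TA runs along (−sin 35°, cos 35°); with |TA| = 24.5, A = (8.743, 27.94). Then cos ∠WTA = TW·TA / (|TW||TA|), giving 74.04°.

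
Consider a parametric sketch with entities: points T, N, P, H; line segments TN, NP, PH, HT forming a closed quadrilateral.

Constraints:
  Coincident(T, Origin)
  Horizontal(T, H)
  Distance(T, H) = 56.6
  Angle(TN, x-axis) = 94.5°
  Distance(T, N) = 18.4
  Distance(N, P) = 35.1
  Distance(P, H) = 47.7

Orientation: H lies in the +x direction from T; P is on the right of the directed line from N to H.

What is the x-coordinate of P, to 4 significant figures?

11.13

Checks: |NP| = 35.10 ✓; |PH| = 47.70 ✓.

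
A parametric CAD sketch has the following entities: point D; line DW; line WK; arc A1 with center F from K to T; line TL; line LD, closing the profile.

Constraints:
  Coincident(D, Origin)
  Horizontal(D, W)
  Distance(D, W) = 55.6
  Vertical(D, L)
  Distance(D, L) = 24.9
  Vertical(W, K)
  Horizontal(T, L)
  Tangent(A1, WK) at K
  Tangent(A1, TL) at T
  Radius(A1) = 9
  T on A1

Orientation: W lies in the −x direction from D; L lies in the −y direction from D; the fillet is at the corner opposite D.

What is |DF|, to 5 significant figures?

49.238

D is at the origin; DW is horizontal with |DW| = 55.6 and W on the −x side, so W = (-55.600, 0.0000). DL is vertical with |DL| = 24.9 and L on the −y side, so L = (0.0000, -24.900). The virtual corner opposite D is at (-55.600, -24.900). The tangent condition forces FK to be normal to WK and A1 meets TL tangentially, so FT is at right angles to TL, with radius 9.0, so the center F sits 9.0 in from both sides at F = (-46.600, -15.900). Then |DF| = |F − D| = 49.238.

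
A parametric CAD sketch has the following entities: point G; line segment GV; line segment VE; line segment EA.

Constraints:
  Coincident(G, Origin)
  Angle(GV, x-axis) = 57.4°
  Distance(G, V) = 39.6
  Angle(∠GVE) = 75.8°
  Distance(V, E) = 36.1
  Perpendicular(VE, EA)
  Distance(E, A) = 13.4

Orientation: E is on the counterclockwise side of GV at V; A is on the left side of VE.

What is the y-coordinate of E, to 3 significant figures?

44.8

G is at the origin; GV runs at 57.4° with length 39.6, so V = 39.6·(cos 57.4°, sin 57.4°) = (21.3, 33.4). ∠GVE = 75.8°, so VE runs at 57.4° + (180° − 75.8°) = 162° from the x-axis; with |VE| = 36.1, E = V + 36.1·(cos 162°, sin 162°) = (-12.9, 44.8). So E.y = 44.8.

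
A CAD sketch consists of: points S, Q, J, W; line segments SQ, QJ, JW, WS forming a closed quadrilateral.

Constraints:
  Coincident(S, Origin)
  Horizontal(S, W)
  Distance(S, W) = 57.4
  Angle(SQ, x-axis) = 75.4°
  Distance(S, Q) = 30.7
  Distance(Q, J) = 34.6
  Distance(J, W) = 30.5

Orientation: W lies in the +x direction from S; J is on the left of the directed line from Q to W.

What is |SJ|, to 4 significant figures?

49.78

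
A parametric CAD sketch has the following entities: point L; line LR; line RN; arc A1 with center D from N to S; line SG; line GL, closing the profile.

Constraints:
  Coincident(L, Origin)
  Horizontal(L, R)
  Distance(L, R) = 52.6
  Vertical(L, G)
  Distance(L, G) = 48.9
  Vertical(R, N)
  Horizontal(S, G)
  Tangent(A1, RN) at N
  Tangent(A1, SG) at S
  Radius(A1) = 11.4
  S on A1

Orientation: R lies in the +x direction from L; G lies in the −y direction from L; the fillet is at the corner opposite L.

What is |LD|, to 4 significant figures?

55.71

L is at the origin; LR is horizontal with |LR| = 52.6 and R on the +x side, so R = (52.60, 0.000). L and G share the same x with |LG| = 48.9 and G on the −y side, so G = (0.000, -48.90). The virtual corner opposite L is at (52.60, -48.90). Since A1 is tangent to RN there, DN ⟂ RN and since A1 is tangent to SG there, DS ⟂ SG, with radius 11.4, so the center D sits 11.4 in from both sides at D = (41.20, -37.50). Then |LD| = |D − L| = 55.71.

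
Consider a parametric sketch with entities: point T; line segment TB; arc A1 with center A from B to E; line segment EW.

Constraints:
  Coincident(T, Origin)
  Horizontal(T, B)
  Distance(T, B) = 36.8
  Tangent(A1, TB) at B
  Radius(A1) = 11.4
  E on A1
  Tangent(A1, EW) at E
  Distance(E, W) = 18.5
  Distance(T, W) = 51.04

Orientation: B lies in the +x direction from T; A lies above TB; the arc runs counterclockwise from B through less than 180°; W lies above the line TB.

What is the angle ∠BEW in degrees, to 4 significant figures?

122.0°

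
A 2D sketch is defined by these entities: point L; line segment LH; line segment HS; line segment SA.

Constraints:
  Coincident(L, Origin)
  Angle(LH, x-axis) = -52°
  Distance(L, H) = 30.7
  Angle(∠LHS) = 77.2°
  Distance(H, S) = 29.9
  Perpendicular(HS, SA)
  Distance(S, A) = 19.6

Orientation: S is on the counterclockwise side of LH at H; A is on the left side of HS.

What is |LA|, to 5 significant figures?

25.306

L is at the origin; LH runs at -52.0° with length 30.7, so H = 30.7·(cos -52.0°, sin -52.0°) = (18.901, -24.192). ∠LHS = 77.2°, so HS runs at -52.0° + (180° − 77.2°) = 50.800° from the x-axis; with |HS| = 29.9, S = H + 29.9·(cos 50.800°, sin 50.800°) = (37.798, -1.0211). HS is perpendicular to SA; with |SA| = 19.6 on the left of HS, A = S + 19.6·(-0.77494, 0.63203) = (22.610, 11.367). Then |LA| = |A − L| = 25.306.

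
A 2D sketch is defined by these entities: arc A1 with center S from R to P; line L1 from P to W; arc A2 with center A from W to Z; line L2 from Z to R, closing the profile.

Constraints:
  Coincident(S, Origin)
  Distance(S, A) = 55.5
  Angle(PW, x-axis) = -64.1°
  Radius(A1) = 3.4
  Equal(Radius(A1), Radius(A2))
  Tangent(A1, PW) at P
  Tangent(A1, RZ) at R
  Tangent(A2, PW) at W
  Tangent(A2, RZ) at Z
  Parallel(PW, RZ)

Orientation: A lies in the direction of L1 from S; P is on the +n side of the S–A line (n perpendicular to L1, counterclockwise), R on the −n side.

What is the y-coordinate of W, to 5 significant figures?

-48.440

The slot axis is L1's direction at -64.1°, so u = (cos -64.1°, sin -64.1°) = (0.43680, -0.89956) and n = (−sin -64.1°, cos -64.1°) = (0.89956, 0.43680). S is at the origin and A lies 55.5 along u from S, so A = 55.5·u = (24.242, -49.925). Tangency of A1 to both parallel lines with radius 3.4 puts P and R at S ± 3.4·n: P = (3.0585, 1.4851), R = (-3.0585, -1.4851). Equal radii place W and Z the same way about A: W = A + 3.4·n = (27.301, -48.440), Z = A − 3.4·n = (21.184, -51.411). So W.y = -48.440.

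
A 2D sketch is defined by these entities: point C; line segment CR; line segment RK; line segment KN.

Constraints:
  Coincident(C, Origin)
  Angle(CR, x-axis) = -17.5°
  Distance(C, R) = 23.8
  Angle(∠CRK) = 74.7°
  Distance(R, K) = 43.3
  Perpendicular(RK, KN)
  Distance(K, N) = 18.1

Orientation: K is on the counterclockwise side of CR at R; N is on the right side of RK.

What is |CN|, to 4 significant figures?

55.28

∠CRK = 74.7°, so RK runs at -17.5° + (180° − 74.7°) = 87.80° from the x-axis; with |RK| = 43.3, K = R + 43.3·(cos 87.80°, sin 87.80°) = (24.36, 36.11). RK ⟂ KN; with |KN| = 18.1 on the right of RK, N = K + 18.1·(0.9993, -0.03839) = (42.45, 35.42). Then |CN| = |N − C| = 55.28.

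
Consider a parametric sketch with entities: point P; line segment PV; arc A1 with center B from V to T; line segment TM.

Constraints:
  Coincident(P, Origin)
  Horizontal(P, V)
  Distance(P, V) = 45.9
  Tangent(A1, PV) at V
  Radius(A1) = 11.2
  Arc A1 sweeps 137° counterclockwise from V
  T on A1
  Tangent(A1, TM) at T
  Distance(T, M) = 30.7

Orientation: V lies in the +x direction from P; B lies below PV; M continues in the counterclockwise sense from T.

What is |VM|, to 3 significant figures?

43.0

P is at the origin; PV is horizontal with |PV| = 45.9 and V on the +x side, so V = (45.9, 0.00). Tangency of A1 to PV means the radius BV is perpendicular to PV, so B = V + (0, -11.2) = (45.9, -11.2). On A1, V sits at bearing 90° from B; a 137° counterclockwise sweep puts T at bearing 227°, so T = B + 11.2·(cos 227°, sin 227°) = (38.3, -19.4). The tangent condition forces BT to be normal to TM, so TM runs along (−sin 227°, cos 227°); with |TM| = 30.7, M = (60.7, -40.3). Then |VM| = |M − V| = 43.0.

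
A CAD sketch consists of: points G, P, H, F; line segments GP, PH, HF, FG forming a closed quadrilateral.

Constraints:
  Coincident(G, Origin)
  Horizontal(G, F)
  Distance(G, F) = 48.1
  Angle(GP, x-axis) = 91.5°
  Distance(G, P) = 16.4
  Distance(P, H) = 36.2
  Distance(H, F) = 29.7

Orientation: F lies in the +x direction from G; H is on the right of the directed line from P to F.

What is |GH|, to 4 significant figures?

24.69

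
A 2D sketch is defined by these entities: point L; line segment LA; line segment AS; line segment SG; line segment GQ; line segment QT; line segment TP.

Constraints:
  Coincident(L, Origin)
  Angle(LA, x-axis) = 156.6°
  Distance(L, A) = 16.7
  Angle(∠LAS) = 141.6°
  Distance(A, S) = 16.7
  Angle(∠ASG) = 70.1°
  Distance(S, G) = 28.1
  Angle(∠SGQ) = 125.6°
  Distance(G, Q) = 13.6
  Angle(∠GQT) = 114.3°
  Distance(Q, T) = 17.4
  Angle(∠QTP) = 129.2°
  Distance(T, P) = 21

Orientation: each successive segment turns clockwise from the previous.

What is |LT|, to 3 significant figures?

7.58

∠SGQ = 125.6° gives GQ at -46.1° from the x-axis; with |GQ| = 13.6, Q = (14.0, 15.6). ∠GQT = 114.3° gives QT at -112° from the x-axis; with |QT| = 17.4, T = (7.56, -0.549). Then |LT| = |T − L| = 7.58.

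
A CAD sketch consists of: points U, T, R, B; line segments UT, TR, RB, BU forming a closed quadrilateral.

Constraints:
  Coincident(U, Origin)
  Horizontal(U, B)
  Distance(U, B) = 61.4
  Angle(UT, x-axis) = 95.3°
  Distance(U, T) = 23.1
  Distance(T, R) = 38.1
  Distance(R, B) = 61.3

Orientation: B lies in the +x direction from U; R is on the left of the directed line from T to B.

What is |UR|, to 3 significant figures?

55.6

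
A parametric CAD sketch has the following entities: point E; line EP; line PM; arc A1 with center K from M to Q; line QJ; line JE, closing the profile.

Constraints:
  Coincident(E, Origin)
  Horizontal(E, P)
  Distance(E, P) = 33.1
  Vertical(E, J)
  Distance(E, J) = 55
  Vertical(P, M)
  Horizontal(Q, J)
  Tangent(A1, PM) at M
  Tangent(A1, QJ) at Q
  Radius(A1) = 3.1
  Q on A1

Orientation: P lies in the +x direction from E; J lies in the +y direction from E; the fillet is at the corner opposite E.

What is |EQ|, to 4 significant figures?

62.65

The virtual corner opposite E is at (33.10, 55.00). A1 meets PM tangentially, so KM is at right angles to PM and tangency of A1 to QJ means the radius KQ is perpendicular to QJ, with radius 3.1, so the center K sits 3.1 in from both sides at K = (30.00, 51.90). That places the tangent points at M = (33.10, 51.90) on PM and Q = (30.00, 55.00) on QJ. Then |EQ| = |Q − E| = 62.65.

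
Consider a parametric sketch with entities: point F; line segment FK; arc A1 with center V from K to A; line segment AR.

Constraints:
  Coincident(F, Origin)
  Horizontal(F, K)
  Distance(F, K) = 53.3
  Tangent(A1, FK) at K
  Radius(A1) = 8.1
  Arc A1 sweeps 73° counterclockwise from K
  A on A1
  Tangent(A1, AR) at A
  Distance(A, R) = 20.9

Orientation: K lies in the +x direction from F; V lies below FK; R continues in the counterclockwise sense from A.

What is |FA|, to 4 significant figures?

45.91

F is at the origin; F and K share the same y with |FK| = 53.3 and K on the +x side, so K = (53.30, 0.000). The tangent condition forces VK to be normal to FK, so V = K + (0, -8.1) = (53.30, -8.100). On A1, K sits at bearing 90° from V; a 73° counterclockwise sweep puts A at bearing 163°, so A = V + 8.1·(cos 163°, sin 163°) = (45.55, -5.732). Then |FA| = |A − F| = 45.91.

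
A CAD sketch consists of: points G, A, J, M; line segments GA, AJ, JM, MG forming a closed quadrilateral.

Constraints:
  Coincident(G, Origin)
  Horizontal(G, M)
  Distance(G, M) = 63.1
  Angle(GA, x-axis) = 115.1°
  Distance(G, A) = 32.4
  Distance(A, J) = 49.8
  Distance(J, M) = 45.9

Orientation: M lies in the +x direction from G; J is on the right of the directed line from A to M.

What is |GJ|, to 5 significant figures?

20.182

Checks: |AJ| = 49.80 ✓; |JM| = 45.90 ✓.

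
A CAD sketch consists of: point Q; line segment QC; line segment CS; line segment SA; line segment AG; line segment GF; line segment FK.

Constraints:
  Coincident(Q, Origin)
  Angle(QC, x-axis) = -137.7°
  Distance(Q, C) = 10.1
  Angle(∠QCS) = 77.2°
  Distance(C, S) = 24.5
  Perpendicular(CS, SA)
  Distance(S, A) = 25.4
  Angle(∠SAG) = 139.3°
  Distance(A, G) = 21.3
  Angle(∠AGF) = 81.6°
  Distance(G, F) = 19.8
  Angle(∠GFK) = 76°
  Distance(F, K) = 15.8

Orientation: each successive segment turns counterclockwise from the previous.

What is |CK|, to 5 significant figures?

22.703

∠AGF = 81.6° gives GF at -165.80° from the x-axis; with |GF| = 19.8, F = (5.8084, 16.351). ∠GFK = 76.0° gives FK at -61.800° from the x-axis; with |FK| = 15.8, K = (13.275, 2.4261). Then |CK| = |K − C| = 22.703.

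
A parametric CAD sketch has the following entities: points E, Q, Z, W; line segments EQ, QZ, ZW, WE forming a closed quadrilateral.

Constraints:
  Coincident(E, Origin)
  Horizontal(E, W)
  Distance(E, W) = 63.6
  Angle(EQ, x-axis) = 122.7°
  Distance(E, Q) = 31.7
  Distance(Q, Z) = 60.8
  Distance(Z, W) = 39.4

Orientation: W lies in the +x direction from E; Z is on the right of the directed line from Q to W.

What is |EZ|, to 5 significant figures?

31.018

E is at the origin; EW is horizontal with |EW| = 63.6 and W in +x, so W = (63.6, 0). EQ runs at 122.7° with |EQ| = 31.7, so Q = (-17.126, 26.676). Z is determined by |QZ| = 60.8 and |ZW| = 39.4 together: it lies at the intersection of circle(Q, 60.8) and circle(W, 39.4). With |QW| = 85.019, the foot of the radical line on QW is 55.120 from Q and the perpendicular offset is √(60.8² − 55.120²) = 25.660. Taking the right-of-QW solution: Z = (27.160, -14.983).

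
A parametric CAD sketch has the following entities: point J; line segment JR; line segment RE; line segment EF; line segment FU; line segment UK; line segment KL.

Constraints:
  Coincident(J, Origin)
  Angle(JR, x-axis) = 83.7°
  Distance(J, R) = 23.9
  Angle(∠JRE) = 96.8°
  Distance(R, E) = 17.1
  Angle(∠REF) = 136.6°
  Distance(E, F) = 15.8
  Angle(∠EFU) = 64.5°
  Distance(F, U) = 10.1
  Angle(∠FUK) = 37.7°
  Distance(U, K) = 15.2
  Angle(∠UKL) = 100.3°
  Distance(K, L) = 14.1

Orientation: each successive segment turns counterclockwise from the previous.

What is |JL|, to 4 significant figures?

46.35

∠FUK = 37.7° gives UK at 108.1° from the x-axis; with |UK| = 15.2, K = (-24.04, 28.43). ∠UKL = 100.3° gives KL at -172.2° from the x-axis; with |KL| = 14.1, L = (-38.01, 26.52). Then |JL| = |L − J| = 46.35.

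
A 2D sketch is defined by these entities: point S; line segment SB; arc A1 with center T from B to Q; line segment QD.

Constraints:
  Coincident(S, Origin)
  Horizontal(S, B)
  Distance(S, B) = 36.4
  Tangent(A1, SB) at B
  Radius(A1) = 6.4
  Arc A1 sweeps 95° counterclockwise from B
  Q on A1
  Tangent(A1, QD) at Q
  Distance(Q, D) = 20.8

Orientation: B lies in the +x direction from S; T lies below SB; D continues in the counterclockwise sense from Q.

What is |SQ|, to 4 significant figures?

30.82

S is at the origin; S and B share the same y with |SB| = 36.4 and B on the +x side, so B = (36.40, 0.000). Tangency of A1 to SB means the radius TB is perpendicular to SB, so T = B + (0, -6.4) = (36.40, -6.400). On A1, B sits at bearing 90° from T; a 95° counterclockwise sweep puts Q at bearing 185°, so Q = T + 6.4·(cos 185°, sin 185°) = (30.02, -6.958). Then |SQ| = |Q − S| = 30.82.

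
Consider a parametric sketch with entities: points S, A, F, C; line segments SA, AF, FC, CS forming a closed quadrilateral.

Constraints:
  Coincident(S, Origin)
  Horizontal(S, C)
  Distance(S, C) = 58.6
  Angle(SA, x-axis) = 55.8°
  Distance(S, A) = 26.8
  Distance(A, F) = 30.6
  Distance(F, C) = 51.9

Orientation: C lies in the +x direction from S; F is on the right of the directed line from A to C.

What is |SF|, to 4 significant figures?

10.36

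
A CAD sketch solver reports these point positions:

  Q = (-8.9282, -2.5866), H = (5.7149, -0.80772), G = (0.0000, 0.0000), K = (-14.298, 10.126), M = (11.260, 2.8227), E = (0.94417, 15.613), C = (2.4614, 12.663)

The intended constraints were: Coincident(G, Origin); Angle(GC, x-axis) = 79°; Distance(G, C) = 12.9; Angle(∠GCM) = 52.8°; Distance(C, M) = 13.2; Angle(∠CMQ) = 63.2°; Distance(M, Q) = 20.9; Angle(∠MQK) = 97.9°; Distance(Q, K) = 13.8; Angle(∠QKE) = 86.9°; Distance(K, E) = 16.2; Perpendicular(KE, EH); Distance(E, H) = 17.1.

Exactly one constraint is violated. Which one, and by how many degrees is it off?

Perpendicular(KE, EH) — off by 3.60°.

G = (0.00, 0.00) ✓; GC at 79.00° ✓; |GC| = 12.90 ✓; ∠GCM = 52.80° ✓; |CM| = 13.20 ✓; ∠CMQ = 63.20° ✓; |MQ| = 20.90 ✓; ∠MQK = 97.90° ✓; |QK| = 13.80 ✓; ∠QKE = 86.90° ✓; |KE| = 16.20 ✓; ∠(KE, EH) = 93.60° ✗; |EH| = 17.10 ✓.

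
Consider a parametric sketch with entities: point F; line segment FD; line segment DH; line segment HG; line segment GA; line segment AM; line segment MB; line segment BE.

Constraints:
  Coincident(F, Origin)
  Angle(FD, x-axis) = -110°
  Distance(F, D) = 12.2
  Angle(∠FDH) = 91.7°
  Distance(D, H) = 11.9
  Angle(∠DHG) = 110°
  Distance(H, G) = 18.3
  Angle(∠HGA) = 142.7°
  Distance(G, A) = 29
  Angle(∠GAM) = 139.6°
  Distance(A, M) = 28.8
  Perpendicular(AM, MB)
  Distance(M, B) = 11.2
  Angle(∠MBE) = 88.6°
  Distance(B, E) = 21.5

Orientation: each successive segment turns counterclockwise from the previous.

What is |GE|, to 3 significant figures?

30.5

F is at the origin; FD runs at -110.0° with length 12.2, so D = (-4.17, -11.5). ∠FDH = 91.7° gives DH at -21.7° from the x-axis; with |DH| = 11.9, H = (6.88, -15.9). ∠DHG = 110.0° gives HG at 48.3° from the x-axis; with |HG| = 18.3, G = (19.1, -2.20). ∠HGA = 142.7° gives GA at 85.6° from the x-axis; with |GA| = 29.0, A = (21.3, 26.7). ∠GAM = 139.6° gives AM at 126° from the x-axis; with |AM| = 28.8, M = (4.35, 50.0). The perpendicularity gives MB at right angles to AM, so MB runs at -144°; with |MB| = 11.2, B = (-4.71, 43.4). ∠MBE = 88.6° gives BE at -52.6° from the x-axis; with |BE| = 21.5, E = (8.35, 26.4). Then |GE| = |E − G| = 30.5.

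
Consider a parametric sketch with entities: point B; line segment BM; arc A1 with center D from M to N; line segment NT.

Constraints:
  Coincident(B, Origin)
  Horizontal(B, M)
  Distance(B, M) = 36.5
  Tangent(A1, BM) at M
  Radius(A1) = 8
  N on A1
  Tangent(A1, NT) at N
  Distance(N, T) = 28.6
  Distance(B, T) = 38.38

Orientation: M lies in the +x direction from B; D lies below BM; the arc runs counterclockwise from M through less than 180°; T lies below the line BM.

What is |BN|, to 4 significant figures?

29.42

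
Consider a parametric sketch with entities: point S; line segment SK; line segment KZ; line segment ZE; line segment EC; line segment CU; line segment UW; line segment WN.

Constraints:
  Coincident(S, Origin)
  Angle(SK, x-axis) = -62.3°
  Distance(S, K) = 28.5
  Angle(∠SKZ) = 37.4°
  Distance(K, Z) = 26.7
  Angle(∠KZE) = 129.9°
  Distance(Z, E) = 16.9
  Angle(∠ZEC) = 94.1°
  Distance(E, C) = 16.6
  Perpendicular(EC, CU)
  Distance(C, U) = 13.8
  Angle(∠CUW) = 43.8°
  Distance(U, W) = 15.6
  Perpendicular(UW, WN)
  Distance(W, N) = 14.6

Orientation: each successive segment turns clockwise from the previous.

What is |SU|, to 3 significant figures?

7.17

S is at the origin; SK runs at -62.3° with length 28.5, so K = (13.2, -25.2). ∠SKZ = 37.4° gives KZ at 155° from the x-axis; with |KZ| = 26.7, Z = (-11.0, -14.0). ∠KZE = 129.9° gives ZE at 105° from the x-axis; with |ZE| = 16.9, E = (-15.3, 2.33). ∠ZEC = 94.1° gives EC at 19.1° from the x-axis; with |EC| = 16.6, C = (0.342, 7.76). The perpendicularity gives CU at right angles to EC, so CU runs at -70.9°; with |CU| = 13.8, U = (4.86, -5.28). Then |SU| = |U − S| = 7.17.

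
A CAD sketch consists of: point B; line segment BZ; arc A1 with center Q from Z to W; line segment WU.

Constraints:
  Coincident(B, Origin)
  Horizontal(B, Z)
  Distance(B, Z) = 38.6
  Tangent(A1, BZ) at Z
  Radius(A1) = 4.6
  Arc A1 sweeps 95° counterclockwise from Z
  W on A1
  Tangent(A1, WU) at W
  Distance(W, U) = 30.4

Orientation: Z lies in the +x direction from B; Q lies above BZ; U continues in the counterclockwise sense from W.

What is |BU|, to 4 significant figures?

53.74

On A1, Z sits at bearing -90° from Q; a 95° counterclockwise sweep puts W at bearing 5°, so W = Q + 4.6·(cos 5°, sin 5°) = (43.18, 5.001). A1 meets WU tangentially, so QW is at right angles to WU, so WU runs along (−sin 5°, cos 5°); with |WU| = 30.4, U = (40.53, 35.29). Then |BU| = |U − B| = 53.74.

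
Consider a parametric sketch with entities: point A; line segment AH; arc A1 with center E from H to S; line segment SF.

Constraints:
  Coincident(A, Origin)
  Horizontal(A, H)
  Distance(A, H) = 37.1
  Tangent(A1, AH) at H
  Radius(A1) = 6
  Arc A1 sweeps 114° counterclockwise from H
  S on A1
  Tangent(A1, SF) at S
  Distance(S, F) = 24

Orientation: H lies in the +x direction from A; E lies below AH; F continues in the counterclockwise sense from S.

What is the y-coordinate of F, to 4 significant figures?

-30.37

On A1, H sits at bearing 90° from E; a 114° counterclockwise sweep puts S at bearing 204°, so S = E + 6.0·(cos 204°, sin 204°) = (31.62, -8.440). The tangent condition forces ES to be normal to SF, so SF runs along (−sin 204°, cos 204°); with |SF| = 24.0, F = (41.38, -30.37). So F.y = -30.37.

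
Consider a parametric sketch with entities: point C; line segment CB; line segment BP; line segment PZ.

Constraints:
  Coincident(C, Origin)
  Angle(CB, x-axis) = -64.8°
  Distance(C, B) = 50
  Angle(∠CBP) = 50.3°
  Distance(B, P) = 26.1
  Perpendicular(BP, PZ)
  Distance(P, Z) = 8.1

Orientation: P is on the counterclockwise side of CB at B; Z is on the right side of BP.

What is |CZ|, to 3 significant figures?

46.9

∠CBP = 50.3°, so BP runs at -64.8° + (180° − 50.3°) = 64.9° from the x-axis; with |BP| = 26.1, P = B + 26.1·(cos 64.9°, sin 64.9°) = (32.4, -21.6). BP ⟂ PZ; with |PZ| = 8.1 on the right of BP, Z = P + 8.1·(0.906, -0.424) = (39.7, -25.0). Then |CZ| = |Z − C| = 46.9.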